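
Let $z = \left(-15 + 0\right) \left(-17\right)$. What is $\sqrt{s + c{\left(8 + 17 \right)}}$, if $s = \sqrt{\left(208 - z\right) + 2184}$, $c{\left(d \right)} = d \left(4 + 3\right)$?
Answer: $\sqrt{175 + \sqrt{2137}} \approx 14.874$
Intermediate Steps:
$z = 255$ ($z = \left(-15\right) \left(-17\right) = 255$)
$c{\left(d \right)} = 7 d$ ($c{\left(d \right)} = d 7 = 7 d$)
$s = \sqrt{2137}$ ($s = \sqrt{\left(208 - 255\right) + 2184} = \sqrt{-47 + 2184} = \sqrt{2137} \approx 46.228$)
$\sqrt{s + c{\left(8 + 17 \right)}} = \sqrt{\sqrt{2137} + 7 \left(8 + 17\right)} = \sqrt{\sqrt{2137} + 7 \cdot 25} = \sqrt{\sqrt{2137} + 175} = \sqrt{175 + \sqrt{2137}}$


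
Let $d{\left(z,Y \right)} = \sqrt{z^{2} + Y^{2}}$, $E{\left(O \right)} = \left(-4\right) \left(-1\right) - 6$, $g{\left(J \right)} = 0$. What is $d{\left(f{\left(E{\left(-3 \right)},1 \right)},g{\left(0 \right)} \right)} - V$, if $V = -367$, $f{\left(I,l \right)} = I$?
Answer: $369$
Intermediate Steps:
$E{\left(O \right)} = -2$ ($E{\left(O \right)} = 4 - 6 = -2$)
$d{\left(z,Y \right)} = \sqrt{Y^{2} + z^{2}}$
$d{\left(f{\left(E{\left(-3 \right)},1 \right)},g{\left(0 \right)} \right)} - V = \sqrt{0^{2} + \left(-2\right)^{2}} - -367 = \sqrt{0 + 4} + 367 = \sqrt{4} + 367 = 2 + 367 = 369$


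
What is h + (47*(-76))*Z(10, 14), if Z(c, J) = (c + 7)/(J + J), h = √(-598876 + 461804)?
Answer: -15181/7 + 4*I*√8567 ≈ -2168.7 + 370.23*I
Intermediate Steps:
h = 4*I*√8567 (h = √(-137072) = 4*I*√8567 ≈ 370.23*I)
Z(c, J) = (7 + c)/(2*J) (Z(c, J) = (7 + c)/((2*J)) = (7 + c)*(1/(2*J)) = (7 + c)/(2*J))
h + (47*(-76))*Z(10, 14) = 4*I*√8567 + (47*(-76))*((½)*(7 + 10)/14) = 4*I*√8567 - 1786*17/14 = 4*I*√8567 - 3572*17/28 = 4*I*√8567 - 15181/7 = -15181/7 + 4*I*√8567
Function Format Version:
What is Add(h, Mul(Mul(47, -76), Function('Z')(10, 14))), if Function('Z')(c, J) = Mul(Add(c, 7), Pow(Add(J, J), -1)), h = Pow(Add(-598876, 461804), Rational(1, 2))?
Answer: Add(Rational(-15181, 7), Mul(4, I, Pow(8567, Rational(1, 2)))) ≈ Add(-2168.7, Mul(370.23, I))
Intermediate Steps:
h = Mul(4, I, Pow(8567, Rational(1, 2))) (h = Pow(-137072, Rational(1, 2)) = Mul(4, I, Pow(8567, Rational(1, 2))) ≈ Mul(370.23, I))
Function('Z')(c, J) = Mul(Rational(1, 2), Pow(J, -1), Add(7, c)) (Function('Z')(c, J) = Mul(Add(7, c), Pow(Mul(2, J), -1)) = Mul(Add(7, c), Mul(Rational(1, 2), Pow(J, -1))) = Mul(Rational(1, 2), Pow(J, -1), Add(7, c)))
Add(h, Mul(Mul(47, -76), Function('Z')(10, 14))) = Add(Mul(4, I, Pow(8567, Rational(1, 2))), Mul(Mul(47, -76), Mul(Rational(1, 2), Pow(14, -1), Add(7, 10)))) = Add(Mul(4, I, Pow(8567, Rational(1, 2))), Mul(-3572, Mul(Rational(1, 2), Rational(1, 14), 17))) = Add(Mul(4, I, Pow(8567, Rational(1, 2))), Mul(-3572, Rational(17, 28))) = Add(Mul(4, I, Pow(8567, Rational(1, 2))), Rational(-15181, 7)) = Add(Rational(-15181, 7), Mul(4, I, Pow(8567, Rational(1, 2))))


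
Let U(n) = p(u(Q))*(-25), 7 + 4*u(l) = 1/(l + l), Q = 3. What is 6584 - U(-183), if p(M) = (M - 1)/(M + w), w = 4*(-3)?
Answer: 2167761/329 ≈ 6588.9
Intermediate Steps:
w = -12
u(l) = -7/4 + 1/(8*l) (u(l) = -7/4 + 1/(4*(l + l)) = -7/4 + 1/(4*((2*l))) = -7/4 + (1/(2*l))/4 = -7/4 + 1/(8*l))
p(M) = (-1 + M)/(-12 + M) (p(M) = (M - 1)/(M - 12) = (-1 + M)/(-12 + M))
U(n) = -1625/329 (U(n) = ((-1 + (⅛)*(1 - 14*3)/3)/(-12 + (⅛)*(1 - 14*3)/3))*(-25) = ((-1 + (⅛)*(⅓)*(1 - 42))/(-12 + (⅛)*(⅓)*(1 - 42)))*(-25) = ((-1 + (⅛)*(⅓)*(-41))/(-12 + (⅛)*(⅓)*(-41)))*(-25) = ((-1 - 41/24)/(-12 - 41/24))*(-25) = (-65/24/(-329/24))*(-25) = -24/329*(-65/24)*(-25) = (65/329)*(-25) = -1625/329)
6584 - U(-183) = 6584 - 1*(-1625/329) = 6584 + 1625/329 = 2167761/329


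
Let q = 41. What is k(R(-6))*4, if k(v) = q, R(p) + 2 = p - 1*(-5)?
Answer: 164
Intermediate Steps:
R(p) = 3 + p (R(p) = -2 + (p - 1*(-5)) = -2 + (p + 5) = -2 + (5 + p) = 3 + p)
k(v) = 41
k(R(-6))*4 = 41*4 = 164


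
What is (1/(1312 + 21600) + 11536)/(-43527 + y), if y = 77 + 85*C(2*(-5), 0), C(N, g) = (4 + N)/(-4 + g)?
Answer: -264312833/992605120 ≈ -0.26628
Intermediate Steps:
C(N, g) = (4 + N)/(-4 + g)
y = 409/2 (y = 77 + 85*((4 + 2*(-5))/(-4 + 0)) = 77 + 85*((4 - 10)/(-4)) = 77 + 85*(-¼*(-6)) = 77 + 85*(3/2) = 77 + 255/2 = 409/2 ≈ 204.50)
(1/(1312 + 21600) + 11536)/(-43527 + y) = (1/(1312 + 21600) + 11536)/(-43527 + 409/2) = (1/22912 + 11536)/(-86645/2) = (1/22912 + 11536)*(-2/86645) = (264312833/22912)*(-2/86645) = -264312833/992605120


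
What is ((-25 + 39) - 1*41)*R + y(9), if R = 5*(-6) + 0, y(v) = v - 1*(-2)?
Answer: 821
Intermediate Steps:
y(v) = 2 + v (y(v) = v + 2 = 2 + v)
R = -30 (R = -30 + 0 = -30)
((-25 + 39) - 1*41)*R + y(9) = ((-25 + 39) - 1*41)*(-30) + (2 + 9) = (14 - 41)*(-30) + 11 = -27*(-30) + 11 = 810 + 11 = 821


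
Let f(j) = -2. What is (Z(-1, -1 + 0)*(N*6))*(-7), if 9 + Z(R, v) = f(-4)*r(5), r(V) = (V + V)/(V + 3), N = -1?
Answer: -483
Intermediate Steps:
r(V) = 2*V/(3 + V) (r(V) = (2*V)/(3 + V) = 2*V/(3 + V))
Z(R, v) = -23/2 (Z(R, v) = -9 - 4*5/(3 + 5) = -9 - 4*5/8 = -9 - 2*5/4 = -9 - 5/2 = -23/2)
(Z(-1, -1 + 0)*(N*6))*(-7) = -(-23)*6/2*(-7) = -23/2*(-6)*(-7) = 69*(-7) = -483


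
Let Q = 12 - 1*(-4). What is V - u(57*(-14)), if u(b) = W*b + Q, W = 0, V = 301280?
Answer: 301264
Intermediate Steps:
Q = 16 (Q = 12 + 4 = 16)
u(b) = 16 (u(b) = 0*b + 16 = 0 + 16 = 16)
V - u(57*(-14)) = 301280 - 1*16 = 301280 - 16 = 301264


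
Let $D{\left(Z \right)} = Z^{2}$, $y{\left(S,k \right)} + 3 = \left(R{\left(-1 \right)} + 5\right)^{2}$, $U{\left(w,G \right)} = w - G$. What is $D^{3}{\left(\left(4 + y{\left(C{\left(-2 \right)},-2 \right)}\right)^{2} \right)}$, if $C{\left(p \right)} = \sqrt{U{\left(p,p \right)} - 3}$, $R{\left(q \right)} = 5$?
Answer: $1126825030131969720661201$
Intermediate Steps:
$C{\left(p \right)} = i \sqrt{3}$ ($C{\left(p \right)} = \sqrt{\left(p - p\right) - 3} = \sqrt{0 - 3} = \sqrt{-3} = i \sqrt{3}$)
$y{\left(S,k \right)} = 97$ ($y{\left(S,k \right)} = -3 + \left(5 + 5\right)^{2} = -3 + 10^{2} = -3 + 100 = 97$)
$D^{3}{\left(\left(4 + y{\left(C{\left(-2 \right)},-2 \right)}\right)^{2} \right)} = \left(\left(\left(4 + 97\right)^{2}\right)^{2}\right)^{3} = \left(\left(101^{2}\right)^{2}\right)^{3} = \left(10201^{2}\right)^{3} = 104060401^{3} = 1126825030131969720661201$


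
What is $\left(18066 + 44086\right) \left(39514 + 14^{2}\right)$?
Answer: $2468055920$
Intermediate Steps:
$\left(18066 + 44086\right) \left(39514 + 14^{2}\right) = 62152 \left(39514 + 196\right) = 62152 \cdot 39710 = 2468055920$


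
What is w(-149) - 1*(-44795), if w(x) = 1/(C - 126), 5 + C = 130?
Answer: 44794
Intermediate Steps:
C = 125 (C = -5 + 130 = 125)
w(x) = -1 (w(x) = 1/(125 - 126) = 1/(-1) = -1)
w(-149) - 1*(-44795) = -1 - 1*(-44795) = -1 + 44795 = 44794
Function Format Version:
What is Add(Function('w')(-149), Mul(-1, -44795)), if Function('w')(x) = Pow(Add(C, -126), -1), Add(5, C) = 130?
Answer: 44794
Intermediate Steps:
C = 125 (C = Add(-5, 130) = 125)
Function('w')(x) = -1 (Function('w')(x) = Pow(Add(125, -126), -1) = Pow(-1, -1) = -1)
Add(Function('w')(-149), Mul(-1, -44795)) = Add(-1, Mul(-1, -44795)) = Add(-1, 44795) = 44794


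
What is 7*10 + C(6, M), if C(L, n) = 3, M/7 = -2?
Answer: 73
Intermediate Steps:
M = -14 (M = 7*(-2) = -14)
7*10 + C(6, M) = 7*10 + 3 = 70 + 3 = 73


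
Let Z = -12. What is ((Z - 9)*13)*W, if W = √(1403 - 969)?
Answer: -273*√434 ≈ -5687.3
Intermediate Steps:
W = √434 ≈ 20.833
((Z - 9)*13)*W = ((-12 - 9)*13)*√434 = (-21*13)*√434 = -273*√434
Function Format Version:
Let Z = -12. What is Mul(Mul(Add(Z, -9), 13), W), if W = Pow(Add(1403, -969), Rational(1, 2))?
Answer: Mul(-273, Pow(434, Rational(1, 2))) ≈ -5687.3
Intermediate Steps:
W = Pow(434, Rational(1, 2)) ≈ 20.833
Mul(Mul(Add(Z, -9), 13), W) = Mul(Mul(Add(-12, -9), 13), Pow(434, Rational(1, 2))) = Mul(Mul(-21, 13), Pow(434, Rational(1, 2))) = Mul(-273, Pow(434, Rational(1, 2)))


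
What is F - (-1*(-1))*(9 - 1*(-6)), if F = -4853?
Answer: -4868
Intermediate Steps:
F - (-1*(-1))*(9 - 1*(-6)) = -4853 - (-1*(-1))*(9 - 1*(-6)) = -4853 - (9 + 6) = -4853 - 15 = -4868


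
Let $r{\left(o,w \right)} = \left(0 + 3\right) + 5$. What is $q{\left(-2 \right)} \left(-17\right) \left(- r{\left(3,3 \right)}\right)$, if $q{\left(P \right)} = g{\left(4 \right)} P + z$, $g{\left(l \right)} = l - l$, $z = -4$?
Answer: $-544$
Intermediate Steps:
$r{\left(o,w \right)} = 8$ ($r{\left(o,w \right)} = 3 + 5 = 8$)
$g{\left(l \right)} = 0$
$q{\left(P \right)} = -4$ ($q{\left(P \right)} = 0 P - 4 = 0 - 4 = -4$)
$q{\left(-2 \right)} \left(-17\right) \left(- r{\left(3,3 \right)}\right) = \left(-4\right) \left(-17\right) \left(\left(-1\right) 8\right) = 68 \left(-8\right) = -544$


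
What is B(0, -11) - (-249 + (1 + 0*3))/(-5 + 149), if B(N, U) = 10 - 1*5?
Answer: 121/18 ≈ 6.7222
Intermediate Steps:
B(N, U) = 5 (B(N, U) = 10 - 5 = 5)
B(0, -11) - (-249 + (1 + 0*3))/(-5 + 149) = 5 - (-249 + (1 + 0*3))/(-5 + 149) = 5 - (-249 + (1 + 0))/144 = 5 - (-249 + 1)/144 = 5 - (-248)/144 = 5 - 1*(-31/18) = 5 + 31/18 = 121/18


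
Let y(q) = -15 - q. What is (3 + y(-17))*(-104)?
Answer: -520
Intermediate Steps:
(3 + y(-17))*(-104) = (3 + (-15 - 1*(-17)))*(-104) = (3 + (-15 + 17))*(-104) = (3 + 2)*(-104) = 5*(-104) = -520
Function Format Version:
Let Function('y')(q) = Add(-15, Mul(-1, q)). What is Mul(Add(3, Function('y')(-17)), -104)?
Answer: -520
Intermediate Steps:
Mul(Add(3, Function('y')(-17)), -104) = Mul(Add(3, Add(-15, Mul(-1, -17))), -104) = Mul(Add(3, Add(-15, 17)), -104) = Mul(Add(3, 2), -104) = Mul(5, -104) = -520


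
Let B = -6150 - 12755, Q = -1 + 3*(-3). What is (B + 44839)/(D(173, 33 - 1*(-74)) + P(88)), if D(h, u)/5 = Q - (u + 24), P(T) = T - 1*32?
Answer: -25934/649 ≈ -39.960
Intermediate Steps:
Q = -10 (Q = -1 - 9 = -10)
P(T) = -32 + T (P(T) = T - 32 = -32 + T)
B = -18905
D(h, u) = -170 - 5*u (D(h, u) = 5*(-10 - (u + 24)) = 5*(-10 - (24 + u)) = 5*(-10 + (-24 - u)) = 5*(-34 - u) = -170 - 5*u)
(B + 44839)/(D(173, 33 - 1*(-74)) + P(88)) = (-18905 + 44839)/((-170 - 5*(33 - 1*(-74))) + (-32 + 88)) = 25934/((-170 - 5*(33 + 74)) + 56) = 25934/((-170 - 5*107) + 56) = 25934/((-170 - 535) + 56) = 25934/(-705 + 56) = 25934/(-649) = 25934*(-1/649) = -25934/649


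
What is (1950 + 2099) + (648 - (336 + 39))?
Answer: 4322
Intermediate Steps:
(1950 + 2099) + (648 - (336 + 39)) = 4049 + (648 - 1*375) = 4049 + (648 - 375) = 4049 + 273 = 4322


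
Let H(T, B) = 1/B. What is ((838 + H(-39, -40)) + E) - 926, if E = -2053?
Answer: -85641/40 ≈ -2141.0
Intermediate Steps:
((838 + H(-39, -40)) + E) - 926 = ((838 + 1/(-40)) - 2053) - 926 = ((838 - 1/40) - 2053) - 926 = (33519/40 - 2053) - 926 = -48601/40 - 926 = -85641/40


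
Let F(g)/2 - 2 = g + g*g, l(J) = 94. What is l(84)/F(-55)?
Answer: 47/2972 ≈ 0.015814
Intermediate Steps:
F(g) = 4 + 2*g + 2*g**2 (F(g) = 4 + 2*(g + g*g) = 4 + 2*(g + g**2) = 4 + (2*g + 2*g**2) = 4 + 2*g + 2*g**2)
l(84)/F(-55) = 94/(4 + 2*(-55) + 2*(-55)**2) = 94/(4 - 110 + 2*3025) = 94/(4 - 110 + 6050) = 94/5944 = 94*(1/5944) = 47/2972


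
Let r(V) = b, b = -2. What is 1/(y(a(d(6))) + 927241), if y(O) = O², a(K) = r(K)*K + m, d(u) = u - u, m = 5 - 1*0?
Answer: 1/927266 ≈ 1.0784e-6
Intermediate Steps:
m = 5 (m = 5 + 0 = 5)
d(u) = 0
r(V) = -2
a(K) = 5 - 2*K (a(K) = -2*K + 5 = 5 - 2*K)
1/(y(a(d(6))) + 927241) = 1/((5 - 2*0)² + 927241) = 1/((5 + 0)² + 927241) = 1/(5² + 927241) = 1/(25 + 927241) = 1/927266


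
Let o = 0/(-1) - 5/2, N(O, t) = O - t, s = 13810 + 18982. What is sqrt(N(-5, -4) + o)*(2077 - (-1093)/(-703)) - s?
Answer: -32792 + 729519*I*sqrt(14)/703 ≈ -32792.0 + 3882.8*I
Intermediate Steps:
s = 32792
o = -5/2 (o = 0*(-1) - 5*1/2 = 0 - 5/2 = -5/2 ≈ -2.5000)
sqrt(N(-5, -4) + o)*(2077 - (-1093)/(-703)) - s = sqrt((-5 - 1*(-4)) - 5/2)*(2077 - (-1093)/(-703)) - 1*32792 = sqrt((-5 + 4) - 5/2)*(2077 - (-1093)*(-1)/703) - 32792 = sqrt(-1 - 5/2)*(2077 - 1*1093/703) - 32792 = sqrt(-7/2)*(2077 - 1093/703) - 32792 = (I*sqrt(14)/2)*(1459038/703) - 32792 = 729519*I*sqrt(14)/703 - 32792 = -32792 + 729519*I*sqrt(14)/703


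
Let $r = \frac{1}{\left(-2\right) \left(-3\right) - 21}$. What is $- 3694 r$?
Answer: $\frac{3694}{15} \approx 246.27$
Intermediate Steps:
$r = - \frac{1}{15}$ ($r = \frac{1}{6 - 21} = \frac{1}{-15} = - \frac{1}{15} \approx -0.066667$)
$- 3694 r = \left(-3694\right) \left(- \frac{1}{15}\right) = \frac{3694}{15}$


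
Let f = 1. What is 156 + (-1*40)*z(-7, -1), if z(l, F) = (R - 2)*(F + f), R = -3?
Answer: 156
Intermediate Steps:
z(l, F) = -5 - 5*F (z(l, F) = (-3 - 2)*(F + 1) = -5*(1 + F) = -5 - 5*F)
156 + (-1*40)*z(-7, -1) = 156 + (-1*40)*(-5 - 5*(-1)) = 156 - 40*(-5 + 5) = 156 - 40*0 = 156 + 0 = 156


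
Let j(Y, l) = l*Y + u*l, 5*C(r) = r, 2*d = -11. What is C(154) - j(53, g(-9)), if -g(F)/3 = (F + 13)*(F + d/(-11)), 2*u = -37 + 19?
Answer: -22286/5 ≈ -4457.2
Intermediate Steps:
d = -11/2 (d = (1/2)*(-11) = -11/2 ≈ -5.5000)
C(r) = r/5
u = -9 (u = (-37 + 19)/2 = (1/2)*(-18) = -9)
g(F) = -3*(1/2 + F)*(13 + F) (g(F) = -3*(F + 13)*(F - 11/2/(-11)) = -3*(13 + F)*(F - 11/2*(-1/11)) = -3*(13 + F)*(F + 1/2) = -3*(13 + F)*(1/2 + F) = -3*(1/2 + F)*(13 + F))
j(Y, l) = -9*l + Y*l (j(Y, l) = l*Y - 9*l = Y*l - 9*l = -9*l + Y*l)
C(154) - j(53, g(-9)) = (1/5)*154 - (-39/2 - 3*(-9)**2 - 81/2*(-9))*(-9 + 53) = 154/5 - (-39/2 - 3*81 + 729/2)*44 = 154/5 - (-39/2 - 243 + 729/2)*44 = 154/5 - 102*44 = 154/5 - 1*4488 = 154/5 - 4488 = -22286/5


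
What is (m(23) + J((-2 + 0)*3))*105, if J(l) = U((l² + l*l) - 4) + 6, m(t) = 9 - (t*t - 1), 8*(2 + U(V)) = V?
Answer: -106365/2 ≈ -53183.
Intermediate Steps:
U(V) = -2 + V/8
m(t) = 10 - t² (m(t) = 9 - (t² - 1) = 9 - (-1 + t²) = 9 + (1 - t²) = 10 - t²)
J(l) = 7/2 + l²/4 (J(l) = (-2 + ((l² + l*l) - 4)/8) + 6 = (-2 + ((l² + l²) - 4)/8) + 6 = (-2 + (2*l² - 4)/8) + 6 = (-2 + (-4 + 2*l²)/8) + 6 = (-2 + (-½ + l²/4)) + 6 = (-5/2 + l²/4) + 6 = 7/2 + l²/4)
(m(23) + J((-2 + 0)*3))*105 = ((10 - 1*23²) + (7/2 + ((-2 + 0)*3)²/4))*105 = ((10 - 1*529) + (7/2 + (-2*3)²/4))*105 = ((10 - 529) + (7/2 + (¼)*(-6)²))*105 = (-519 + (7/2 + (¼)*36))*105 = (-519 + (7/2 + 9))*105 = (-519 + 25/2)*105 = -1013/2*105 = -106365/2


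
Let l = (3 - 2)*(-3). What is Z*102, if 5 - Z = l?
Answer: 816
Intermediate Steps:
l = -3 (l = 1*(-3) = -3)
Z = 8 (Z = 5 - 1*(-3) = 5 + 3 = 8)
Z*102 = 8*102 = 816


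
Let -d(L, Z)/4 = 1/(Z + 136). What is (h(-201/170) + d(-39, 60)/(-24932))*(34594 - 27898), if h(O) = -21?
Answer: -42946515198/305417 ≈ -1.4062e+5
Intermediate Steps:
d(L, Z) = -4/(136 + Z) (d(L, Z) = -4/(Z + 136) = -4/(136 + Z))
(h(-201/170) + d(-39, 60)/(-24932))*(34594 - 27898) = (-21 - 4/(136 + 60)/(-24932))*(34594 - 27898) = (-21 - 4/196*(-1/24932))*6696 = (-21 - 4*1/196*(-1/24932))*6696 = (-21 - 1/49*(-1/24932))*6696 = (-21 + 1/1221668)*6696 = -25655027/1221668*6696 = -42946515198/305417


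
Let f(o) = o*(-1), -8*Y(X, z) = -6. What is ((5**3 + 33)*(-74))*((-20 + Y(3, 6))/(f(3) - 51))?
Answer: -225071/54 ≈ -4168.0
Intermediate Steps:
Y(X, z) = 3/4 (Y(X, z) = -1/8*(-6) = 3/4)
f(o) = -o
((5**3 + 33)*(-74))*((-20 + Y(3, 6))/(f(3) - 51)) = ((5**3 + 33)*(-74))*((-20 + 3/4)/(-1*3 - 51)) = ((125 + 33)*(-74))*(-77/(4*(-3 - 51))) = (158*(-74))*(-77/4/(-54)) = -(-225071)*(-1)/54 = -11692*77/216 = -225071/54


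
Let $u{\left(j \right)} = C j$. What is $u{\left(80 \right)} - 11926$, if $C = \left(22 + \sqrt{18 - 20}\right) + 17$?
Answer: $-8806 + 80 i \sqrt{2} \approx -8806.0 + 113.14 i$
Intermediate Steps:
$C = 39 + i \sqrt{2}$ ($C = \left(22 + \sqrt{-2}\right) + 17 = \left(22 + i \sqrt{2}\right) + 17 = 39 + i \sqrt{2} \approx 39.0 + 1.4142 i$)
$u{\left(j \right)} = j \left(39 + i \sqrt{2}\right)$ ($u{\left(j \right)} = \left(39 + i \sqrt{2}\right) j = j \left(39 + i \sqrt{2}\right)$)
$u{\left(80 \right)} - 11926 = 80 \left(39 + i \sqrt{2}\right) - 11926 = \left(3120 + 80 i \sqrt{2}\right) - 11926 = -8806 + 80 i \sqrt{2}$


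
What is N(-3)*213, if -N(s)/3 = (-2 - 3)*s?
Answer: -9585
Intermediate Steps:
N(s) = 15*s (N(s) = -3*(-2 - 3)*s = -(-15)*s = 15*s)
N(-3)*213 = (15*(-3))*213 = -45*213 = -9585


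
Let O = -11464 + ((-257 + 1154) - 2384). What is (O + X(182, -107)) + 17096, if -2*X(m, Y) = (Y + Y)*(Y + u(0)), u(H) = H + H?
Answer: -7304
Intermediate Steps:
u(H) = 2*H
X(m, Y) = -Y² (X(m, Y) = -(Y + Y)*(Y + 2*0)/2 = -2*Y*(Y + 0)/2 = -2*Y*Y/2 = -Y²)
O = -12951 (O = -11464 + (897 - 2384) = -11464 - 1487 = -12951)
(O + X(182, -107)) + 17096 = (-12951 - 1*(-107)²) + 17096 = (-12951 - 1*11449) + 17096 = (-12951 - 11449) + 17096 = -24400 + 17096 = -7304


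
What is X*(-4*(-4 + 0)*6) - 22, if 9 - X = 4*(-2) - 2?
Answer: 1802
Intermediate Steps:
X = 19 (X = 9 - (4*(-2) - 2) = 9 - (-8 - 2) = 9 - 1*(-10) = 9 + 10 = 19)
X*(-4*(-4 + 0)*6) - 22 = 19*(-4*(-4 + 0)*6) - 22 = 19*(-4*(-4)*6) - 22 = 19*(16*6) - 22 = 19*96 - 22 = 1824 - 22 = 1802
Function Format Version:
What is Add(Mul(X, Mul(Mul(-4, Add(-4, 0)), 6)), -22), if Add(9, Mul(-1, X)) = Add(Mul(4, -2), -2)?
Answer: 1802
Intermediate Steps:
X = 19 (X = Add(9, Mul(-1, Add(Mul(4, -2), -2))) = Add(9, Mul(-1, Add(-8, -2))) = Add(9, Mul(-1, -10)) = Add(9, 10) = 19)
Add(Mul(X, Mul(Mul(-4, Add(-4, 0)), 6)), -22) = Add(Mul(19, Mul(Mul(-4, Add(-4, 0)), 6)), -22) = Add(Mul(19, Mul(Mul(-4, -4), 6)), -22) = Add(Mul(19, Mul(16, 6)), -22) = Add(Mul(19, 96), -22) = Add(1824, -22) = 1802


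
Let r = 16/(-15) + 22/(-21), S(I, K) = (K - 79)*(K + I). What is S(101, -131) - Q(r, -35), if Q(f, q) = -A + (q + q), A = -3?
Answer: 6367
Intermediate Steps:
S(I, K) = (-79 + K)*(I + K)
r = -74/35 (r = 16*(-1/15) + 22*(-1/21) = -16/15 - 22/21 = -74/35 ≈ -2.1143)
Q(f, q) = 3 + 2*q (Q(f, q) = -1*(-3) + (q + q) = 3 + 2*q)
S(101, -131) - Q(r, -35) = ((-131)² - 79*101 - 79*(-131) + 101*(-131)) - (3 + 2*(-35)) = (17161 - 7979 + 10349 - 13231) - (3 - 70) = 6300 - 1*(-67) = 6300 + 67 = 6367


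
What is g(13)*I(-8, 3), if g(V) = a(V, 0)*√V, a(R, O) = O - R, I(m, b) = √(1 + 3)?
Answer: -26*√13 ≈ -93.744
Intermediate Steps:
I(m, b) = 2 (I(m, b) = √4 = 2)
g(V) = -V^(3/2) (g(V) = (0 - V)*√V = (-V)*√V = -V^(3/2))
g(13)*I(-8, 3) = -13^(3/2)*2 = -13*√13*2 = -26*√13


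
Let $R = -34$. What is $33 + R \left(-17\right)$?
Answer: $611$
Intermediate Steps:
$33 + R \left(-17\right) = 33 - -578 = 33 + 578 = 611$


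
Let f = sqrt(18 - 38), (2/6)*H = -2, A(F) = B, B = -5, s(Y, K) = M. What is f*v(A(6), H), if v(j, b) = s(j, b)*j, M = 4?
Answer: -40*I*sqrt(5) ≈ -89.443*I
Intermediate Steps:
s(Y, K) = 4
A(F) = -5
H = -6 (H = 3*(-2) = -6)
v(j, b) = 4*j
f = 2*I*sqrt(5) (f = sqrt(-20) = 2*I*sqrt(5) ≈ 4.4721*I)
f*v(A(6), H) = (2*I*sqrt(5))*(4*(-5)) = (2*I*sqrt(5))*(-20) = -40*I*sqrt(5)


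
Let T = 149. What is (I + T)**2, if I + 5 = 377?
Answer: 271441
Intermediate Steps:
I = 372 (I = -5 + 377 = 372)
(I + T)**2 = (372 + 149)**2 = 521**2 = 271441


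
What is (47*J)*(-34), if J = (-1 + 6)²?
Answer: -39950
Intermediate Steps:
J = 25 (J = 5² = 25)
(47*J)*(-34) = (47*25)*(-34) = 1175*(-34) = -39950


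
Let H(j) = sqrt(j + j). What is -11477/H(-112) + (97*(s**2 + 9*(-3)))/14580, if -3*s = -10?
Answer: -13871/131220 + 11477*I*sqrt(14)/56 ≈ -0.10571 + 766.84*I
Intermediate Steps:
H(j) = sqrt(2)*sqrt(j) (H(j) = sqrt(2*j) = sqrt(2)*sqrt(j))
s = 10/3 (s = -1/3*(-10) = 10/3 ≈ 3.3333)
-11477/H(-112) + (97*(s**2 + 9*(-3)))/14580 = -11477*(-I*sqrt(14)/56) + (97*((10/3)**2 + 9*(-3)))/14580 = -11477*(-I*sqrt(14)/56) + (97*(100/9 - 27))*(1/14580) = -11477*(-I*sqrt(14)/56) + (97*(-143/9))*(1/14580) = -(-11477)*I*sqrt(14)/56 - 13871/9*1/14580 = 11477*I*sqrt(14)/56 - 13871/131220 = -13871/131220 + 11477*I*sqrt(14)/56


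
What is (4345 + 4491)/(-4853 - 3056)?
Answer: -8836/7909 ≈ -1.1172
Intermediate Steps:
(4345 + 4491)/(-4853 - 3056) = 8836/(-7909) = 8836*(-1/7909) = -8836/7909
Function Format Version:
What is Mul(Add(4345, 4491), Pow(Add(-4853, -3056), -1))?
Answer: Rational(-8836, 7909) ≈ -1.1172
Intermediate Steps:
Mul(Add(4345, 4491), Pow(Add(-4853, -3056), -1)) = Mul(8836, Pow(-7909, -1)) = Mul(8836, Rational(-1, 7909)) = Rational(-8836, 7909)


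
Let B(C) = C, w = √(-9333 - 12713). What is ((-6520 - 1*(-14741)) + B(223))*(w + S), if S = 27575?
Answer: 232843300 + 8444*I*√22046 ≈ 2.3284e+8 + 1.2538e+6*I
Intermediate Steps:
w = I*√22046 (w = √(-22046) = I*√22046 ≈ 148.48*I)
((-6520 - 1*(-14741)) + B(223))*(w + S) = ((-6520 - 1*(-14741)) + 223)*(I*√22046 + 27575) = ((-6520 + 14741) + 223)*(27575 + I*√22046) = (8221 + 223)*(27575 + I*√22046) = 8444*(27575 + I*√22046) = 232843300 + 8444*I*√22046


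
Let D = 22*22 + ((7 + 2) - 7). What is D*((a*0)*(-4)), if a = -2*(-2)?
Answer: 0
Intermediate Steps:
a = 4
D = 486 (D = 484 + (9 - 7) = 484 + 2 = 486)
D*((a*0)*(-4)) = 486*((4*0)*(-4)) = 486*(0*(-4)) = 486*0 = 0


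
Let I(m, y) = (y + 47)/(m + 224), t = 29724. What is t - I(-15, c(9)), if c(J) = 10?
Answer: 326961/11 ≈ 29724.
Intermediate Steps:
I(m, y) = (47 + y)/(224 + m)
t - I(-15, c(9)) = 29724 - (47 + 10)/(224 - 15) = 29724 - 57/209 = 29724 - 1*3/11 = 29724 - 3/11 = 326961/11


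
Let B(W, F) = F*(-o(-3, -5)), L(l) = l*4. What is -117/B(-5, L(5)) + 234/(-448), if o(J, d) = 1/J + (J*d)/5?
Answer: 117/70 ≈ 1.6714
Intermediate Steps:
o(J, d) = 1/J + J*d/5 (o(J, d) = 1/J + (J*d)*(1/5) = 1/J + J*d/5)
L(l) = 4*l
B(W, F) = -8*F/3 (B(W, F) = F*(-(1/(-3) + (1/5)*(-3)*(-5))) = F*(-(-1/3 + 3)) = F*(-1*8/3) = F*(-8/3) = -8*F/3)
-117/B(-5, L(5)) + 234/(-448) = -117/((-32*5/3)) + 234/(-448) = -117/((-8/3*20)) + 234*(-1/448) = -117/(-160/3) - 117/224 = -117*(-3/160) - 117/224 = 351/160 - 117/224 = 117/70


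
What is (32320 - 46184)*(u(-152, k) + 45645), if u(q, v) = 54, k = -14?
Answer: -633570936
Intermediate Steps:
(32320 - 46184)*(u(-152, k) + 45645) = (32320 - 46184)*(54 + 45645) = -13864*45699 = -633570936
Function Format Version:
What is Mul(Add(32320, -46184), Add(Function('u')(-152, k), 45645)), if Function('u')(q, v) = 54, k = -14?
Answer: -633570936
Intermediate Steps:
Mul(Add(32320, -46184), Add(Function('u')(-152, k), 45645)) = Mul(Add(32320, -46184), Add(54, 45645)) = Mul(-13864, 45699) = -633570936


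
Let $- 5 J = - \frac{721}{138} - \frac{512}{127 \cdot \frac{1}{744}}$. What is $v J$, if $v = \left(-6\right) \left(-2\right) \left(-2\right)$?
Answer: $- \frac{210638524}{14605} \approx -14422.0$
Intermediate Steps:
$v = -24$ ($v = 12 \left(-2\right) = -24$)
$J = \frac{52659631}{87630}$ ($J = - \frac{- \frac{721}{138} - \frac{512}{127 \cdot \frac{1}{744}}}{5} = - \frac{\left(-721\right) \frac{1}{138} - \frac{512}{127 \cdot \frac{1}{744}}}{5} = - \frac{- \frac{721}{138} - \frac{512}{\frac{127}{744}}}{5} = - \frac{- \frac{721}{138} - \frac{380928}{127}}{5} = \left(- \frac{1}{5}\right) \left(- \frac{52659631}{17526}\right) = \frac{52659631}{87630} \approx 600.93$)
$v J = \left(-24\right) \frac{52659631}{87630} = - \frac{210638524}{14605}$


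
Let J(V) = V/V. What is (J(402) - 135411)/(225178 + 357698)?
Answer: -67705/291438 ≈ -0.23231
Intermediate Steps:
J(V) = 1
(J(402) - 135411)/(225178 + 357698) = (1 - 135411)/(225178 + 357698) = -135410/582876 = -135410*1/582876 = -67705/291438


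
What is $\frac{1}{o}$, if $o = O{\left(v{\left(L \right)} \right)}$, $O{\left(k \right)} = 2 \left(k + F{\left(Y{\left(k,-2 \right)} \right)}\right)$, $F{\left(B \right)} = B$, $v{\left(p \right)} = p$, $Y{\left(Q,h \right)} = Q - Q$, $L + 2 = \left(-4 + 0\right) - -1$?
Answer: $- \frac{1}{10} \approx -0.1$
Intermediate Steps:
$L = -5$ ($L = -2 + \left(\left(-4 + 0\right) - -1\right) = -2 + \left(-4 + 1\right) = -2 - 3 = -5$)
$Y{\left(Q,h \right)} = 0$
$O{\left(k \right)} = 2 k$ ($O{\left(k \right)} = 2 \left(k + 0\right) = 2 k$)
$o = -10$ ($o = 2 \left(-5\right) = -10$)
$\frac{1}{o} = \frac{1}{-10} = - \frac{1}{10}$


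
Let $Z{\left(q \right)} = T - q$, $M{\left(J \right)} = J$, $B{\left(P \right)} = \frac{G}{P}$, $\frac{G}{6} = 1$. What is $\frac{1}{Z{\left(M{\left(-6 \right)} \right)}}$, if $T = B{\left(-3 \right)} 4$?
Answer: $- \frac{1}{2} \approx -0.5$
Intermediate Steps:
$G = 6$ ($G = 6 \cdot 1 = 6$)
$B{\left(P \right)} = \frac{6}{P}$
$T = -8$ ($T = \frac{6}{-3} \cdot 4 = 6 \left(- \frac{1}{3}\right) 4 = \left(-2\right) 4 = -8$)
$Z{\left(q \right)} = -8 - q$
$\frac{1}{Z{\left(M{\left(-6 \right)} \right)}} = \frac{1}{-8 - -6} = \frac{1}{-8 + 6} = \frac{1}{-2} = - \frac{1}{2}$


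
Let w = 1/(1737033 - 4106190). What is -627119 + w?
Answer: -1485743368684/2369157 ≈ -6.2712e+5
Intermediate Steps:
w = -1/2369157 (w = 1/(-2369157) = -1/2369157 ≈ -4.2209e-7)
-627119 + w = -627119 - 1/2369157 = -1485743368684/2369157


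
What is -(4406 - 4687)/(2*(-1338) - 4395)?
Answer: -281/7071 ≈ -0.039740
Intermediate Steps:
-(4406 - 4687)/(2*(-1338) - 4395) = -(-281)/(-2676 - 4395) = -(-281)/(-7071) = -(-281)*(-1)/7071 = -1*281/7071 = -281/7071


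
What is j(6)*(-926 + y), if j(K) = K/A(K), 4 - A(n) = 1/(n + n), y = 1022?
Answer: 6912/47 ≈ 147.06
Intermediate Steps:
A(n) = 4 - 1/(2*n) (A(n) = 4 - 1/(n + n) = 4 - 1/(2*n))
j(K) = K/(4 - 1/(2*K))
j(6)*(-926 + y) = (2*6**2/(-1 + 8*6))*(-926 + 1022) = (2*36/(-1 + 48))*96 = (2*36/47)*96 = (2*36*(1/47))*96 = (72/47)*96 = 6912/47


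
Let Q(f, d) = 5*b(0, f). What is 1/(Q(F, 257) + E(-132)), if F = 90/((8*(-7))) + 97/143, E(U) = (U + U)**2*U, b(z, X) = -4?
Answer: -1/9199892 ≈ -1.0870e-7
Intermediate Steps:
E(U) = 4*U**3 (E(U) = (2*U)**2*U = (4*U**2)*U = 4*U**3)
F = -3719/4004 (F = 90/(-56) + 97*(1/143) = 90*(-1/56) + 97/143 = -45/28 + 97/143 = -3719/4004 ≈ -0.92882)
Q(f, d) = -20 (Q(f, d) = 5*(-4) = -20)
1/(Q(F, 257) + E(-132)) = 1/(-20 + 4*(-132)**3) = 1/(-20 + 4*(-2299968)) = 1/(-20 - 9199872) = 1/(-9199892) = -1/9199892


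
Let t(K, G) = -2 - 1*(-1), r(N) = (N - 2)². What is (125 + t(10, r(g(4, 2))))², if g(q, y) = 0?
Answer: 15376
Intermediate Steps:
r(N) = (-2 + N)²
t(K, G) = -1 (t(K, G) = -2 + 1 = -1)
(125 + t(10, r(g(4, 2))))² = (125 - 1)² = 124² = 15376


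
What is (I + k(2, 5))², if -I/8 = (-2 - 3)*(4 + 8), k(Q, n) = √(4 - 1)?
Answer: (480 + √3)² ≈ 2.3207e+5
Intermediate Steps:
k(Q, n) = √3
I = 480 (I = -8*(-2 - 3)*(4 + 8) = -(-40)*12 = -8*(-60) = 480)
(I + k(2, 5))² = (480 + √3)²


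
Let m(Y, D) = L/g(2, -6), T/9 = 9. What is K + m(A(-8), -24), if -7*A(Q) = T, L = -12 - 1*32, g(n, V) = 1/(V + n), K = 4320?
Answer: 4496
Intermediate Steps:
T = 81 (T = 9*9 = 81)
L = -44 (L = -12 - 32 = -44)
A(Q) = -81/7 (A(Q) = -1/7*81 = -81/7)
m(Y, D) = 176 (m(Y, D) = -44/(1/(-6 + 2)) = -44/(1/(-4)) = -44/(-1/4) = -44*(-4) = 176)
K + m(A(-8), -24) = 4320 + 176 = 4496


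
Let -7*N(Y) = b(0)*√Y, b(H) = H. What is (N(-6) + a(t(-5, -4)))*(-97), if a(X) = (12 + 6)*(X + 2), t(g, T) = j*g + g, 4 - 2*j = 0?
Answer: 22698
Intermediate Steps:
j = 2 (j = 2 - ½*0 = 2 + 0 = 2)
t(g, T) = 3*g (t(g, T) = 2*g + g = 3*g)
a(X) = 36 + 18*X (a(X) = 18*(2 + X) = 36 + 18*X)
N(Y) = 0 (N(Y) = -0*√Y = -⅐*0 = 0)
(N(-6) + a(t(-5, -4)))*(-97) = (0 + (36 + 18*(3*(-5))))*(-97) = (0 + (36 + 18*(-15)))*(-97) = (0 + (36 - 270))*(-97) = (0 - 234)*(-97) = -234*(-97) = 22698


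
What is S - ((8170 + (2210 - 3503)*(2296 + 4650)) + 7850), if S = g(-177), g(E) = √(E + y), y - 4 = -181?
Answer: 8965158 + I*√354 ≈ 8.9652e+6 + 18.815*I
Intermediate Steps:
y = -177 (y = 4 - 181 = -177)
g(E) = √(-177 + E) (g(E) = √(E - 177) = √(-177 + E))
S = I*√354 (S = √(-177 - 177) = √(-354) = I*√354 ≈ 18.815*I)
S - ((8170 + (2210 - 3503)*(2296 + 4650)) + 7850) = I*√354 - ((8170 + (2210 - 3503)*(2296 + 4650)) + 7850) = I*√354 - ((8170 - 1293*6946) + 7850) = I*√354 - ((8170 - 8981178) + 7850) = I*√354 - (-8973008 + 7850) = I*√354 - 1*(-8965158) = I*√354 + 8965158 = 8965158 + I*√354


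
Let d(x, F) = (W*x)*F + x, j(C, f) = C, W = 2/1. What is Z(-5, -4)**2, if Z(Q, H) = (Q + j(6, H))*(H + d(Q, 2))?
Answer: 841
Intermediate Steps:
W = 2 (W = 2*1 = 2)
d(x, F) = x + 2*F*x (d(x, F) = (2*x)*F + x = 2*F*x + x = x + 2*F*x)
Z(Q, H) = (6 + Q)*(H + 5*Q) (Z(Q, H) = (Q + 6)*(H + Q*(1 + 2*2)) = (6 + Q)*(H + Q*(1 + 4)) = (6 + Q)*(H + Q*5) = (6 + Q)*(H + 5*Q))
Z(-5, -4)**2 = (5*(-5)**2 + 6*(-4) + 30*(-5) - 4*(-5))**2 = (5*25 - 24 - 150 + 20)**2 = (125 - 24 - 150 + 20)**2 = (-29)**2 = 841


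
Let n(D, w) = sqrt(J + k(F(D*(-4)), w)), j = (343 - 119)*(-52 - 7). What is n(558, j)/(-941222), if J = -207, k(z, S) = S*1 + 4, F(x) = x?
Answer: -3*I*sqrt(1491)/941222 ≈ -0.00012307*I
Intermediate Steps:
k(z, S) = 4 + S (k(z, S) = S + 4 = 4 + S)
j = -13216 (j = 224*(-59) = -13216)
n(D, w) = sqrt(-203 + w) (n(D, w) = sqrt(-207 + (4 + w)) = sqrt(-203 + w))
n(558, j)/(-941222) = sqrt(-203 - 13216)/(-941222) = sqrt(-13419)*(-1/941222) = (3*I*sqrt(1491))*(-1/941222) = -3*I*sqrt(1491)/941222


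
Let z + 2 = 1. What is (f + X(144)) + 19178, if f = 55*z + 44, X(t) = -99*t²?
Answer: -2033697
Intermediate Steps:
z = -1 (z = -2 + 1 = -1)
f = -11 (f = 55*(-1) + 44 = -55 + 44 = -11)
(f + X(144)) + 19178 = (-11 - 99*144²) + 19178 = (-11 - 99*20736) + 19178 = (-11 - 2052864) + 19178 = -2052875 + 19178 = -2033697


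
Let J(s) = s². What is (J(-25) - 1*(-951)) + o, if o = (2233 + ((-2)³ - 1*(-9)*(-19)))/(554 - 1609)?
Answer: 1660626/1055 ≈ 1574.1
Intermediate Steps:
o = -2054/1055 (o = (2233 + (-8 + 9*(-19)))/(-1055) = (2233 + (-8 - 171))*(-1/1055) = (2233 - 179)*(-1/1055) = 2054*(-1/1055) = -2054/1055 ≈ -1.9469)
(J(-25) - 1*(-951)) + o = ((-25)² - 1*(-951)) - 2054/1055 = (625 + 951) - 2054/1055 = 1576 - 2054/1055 = 1660626/1055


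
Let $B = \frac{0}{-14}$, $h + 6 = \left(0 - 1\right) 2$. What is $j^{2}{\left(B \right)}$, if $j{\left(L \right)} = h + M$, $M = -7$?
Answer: $225$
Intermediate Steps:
$h = -8$ ($h = -6 + \left(0 - 1\right) 2 = -6 - 2 = -8$)
$B = 0$ ($B = 0 \left(- \frac{1}{14}\right) = 0$)
$j{\left(L \right)} = -15$ ($j{\left(L \right)} = -8 - 7 = -15$)
$j^{2}{\left(B \right)} = \left(-15\right)^{2} = 225$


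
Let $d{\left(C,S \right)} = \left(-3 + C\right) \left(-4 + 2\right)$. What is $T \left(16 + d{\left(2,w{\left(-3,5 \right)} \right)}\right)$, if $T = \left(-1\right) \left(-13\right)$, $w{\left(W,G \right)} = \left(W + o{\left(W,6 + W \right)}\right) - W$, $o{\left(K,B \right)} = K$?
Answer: $234$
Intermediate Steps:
$w{\left(W,G \right)} = W$ ($w{\left(W,G \right)} = \left(W + W\right) - W = 2 W - W = W$)
$T = 13$
$d{\left(C,S \right)} = 6 - 2 C$ ($d{\left(C,S \right)} = \left(-3 + C\right) \left(-2\right) = 6 - 2 C$)
$T \left(16 + d{\left(2,w{\left(-3,5 \right)} \right)}\right) = 13 \left(16 + \left(6 - 4\right)\right) = 13 \left(16 + 2\right) = 13 \cdot 18 = 234$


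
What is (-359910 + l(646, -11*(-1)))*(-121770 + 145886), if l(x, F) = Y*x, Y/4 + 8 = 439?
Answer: 18178496104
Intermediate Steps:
Y = 1724 (Y = -32 + 4*439 = -32 + 1756 = 1724)
l(x, F) = 1724*x
(-359910 + l(646, -11*(-1)))*(-121770 + 145886) = (-359910 + 1724*646)*(-121770 + 145886) = (-359910 + 1113704)*24116 = 753794*24116 = 18178496104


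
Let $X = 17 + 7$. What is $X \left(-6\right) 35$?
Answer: $-5040$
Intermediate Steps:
$X = 24$
$X \left(-6\right) 35 = 24 \left(-6\right) 35 = \left(-144\right) 35 = -5040$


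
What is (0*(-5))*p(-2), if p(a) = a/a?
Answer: 0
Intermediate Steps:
p(a) = 1
(0*(-5))*p(-2) = (0*(-5))*1 = 0*1 = 0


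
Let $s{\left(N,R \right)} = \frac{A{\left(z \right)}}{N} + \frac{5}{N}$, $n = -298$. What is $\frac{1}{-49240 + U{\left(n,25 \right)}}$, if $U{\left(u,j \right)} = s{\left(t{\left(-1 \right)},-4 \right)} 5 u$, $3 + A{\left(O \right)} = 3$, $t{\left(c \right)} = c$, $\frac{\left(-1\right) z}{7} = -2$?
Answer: $- \frac{1}{41790} \approx -2.3929 \cdot 10^{-5}$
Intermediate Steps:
$z = 14$ ($z = \left(-7\right) \left(-2\right) = 14$)
$A{\left(O \right)} = 0$ ($A{\left(O \right)} = -3 + 3 = 0$)
$s{\left(N,R \right)} = \frac{5}{N}$ ($s{\left(N,R \right)} = \frac{0}{N} + \frac{5}{N} = 0 + \frac{5}{N} = \frac{5}{N}$)
$U{\left(u,j \right)} = - 25 u$ ($U{\left(u,j \right)} = \frac{5}{-1} \cdot 5 u = 5 \left(-1\right) 5 u = \left(-5\right) 5 u = - 25 u$)
$\frac{1}{-49240 + U{\left(n,25 \right)}} = \frac{1}{-49240 - -7450} = \frac{1}{-49240 + 7450} = \frac{1}{-41790} = - \frac{1}{41790}$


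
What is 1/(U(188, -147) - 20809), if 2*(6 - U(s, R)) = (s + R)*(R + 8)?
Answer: -2/35907 ≈ -5.5699e-5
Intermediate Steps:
U(s, R) = 6 - (8 + R)*(R + s)/2 (U(s, R) = 6 - (s + R)*(R + 8)/2 = 6 - (R + s)*(8 + R)/2 = 6 - (8 + R)*(R + s)/2)
1/(U(188, -147) - 20809) = 1/((6 - 4*(-147) - 4*188 - ½*(-147)² - ½*(-147)*188) - 20809) = 1/((6 + 588 - 752 - ½*21609 + 13818) - 20809) = 1/((6 + 588 - 752 - 21609/2 + 13818) - 20809) = 1/(5711/2 - 20809) = 1/(-35907/2) = -2/35907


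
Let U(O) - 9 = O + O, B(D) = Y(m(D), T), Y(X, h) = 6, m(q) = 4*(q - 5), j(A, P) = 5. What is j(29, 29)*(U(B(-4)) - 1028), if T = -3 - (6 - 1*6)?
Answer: -5035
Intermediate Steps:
m(q) = -20 + 4*q (m(q) = 4*(-5 + q) = -20 + 4*q)
T = -3 (T = -3 - (6 - 6) = -3 - 1*0 = -3 + 0 = -3)
B(D) = 6
U(O) = 9 + 2*O (U(O) = 9 + (O + O) = 9 + 2*O)
j(29, 29)*(U(B(-4)) - 1028) = 5*((9 + 2*6) - 1028) = 5*((9 + 12) - 1028) = 5*(21 - 1028) = 5*(-1007) = -5035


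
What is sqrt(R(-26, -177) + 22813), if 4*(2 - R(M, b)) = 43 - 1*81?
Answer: sqrt(91298)/2 ≈ 151.08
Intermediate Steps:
R(M, b) = 23/2 (R(M, b) = 2 - (43 - 1*81)/4 = 2 - (43 - 81)/4 = 2 - 1/4*(-38) = 2 + 19/2 = 23/2)
sqrt(R(-26, -177) + 22813) = sqrt(23/2 + 22813) = sqrt(45649/2) = sqrt(91298)/2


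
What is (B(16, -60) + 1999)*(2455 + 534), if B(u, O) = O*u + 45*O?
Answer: -4964729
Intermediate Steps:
B(u, O) = 45*O + O*u
(B(16, -60) + 1999)*(2455 + 534) = (-60*(45 + 16) + 1999)*(2455 + 534) = (-60*61 + 1999)*2989 = (-3660 + 1999)*2989 = -1661*2989 = -4964729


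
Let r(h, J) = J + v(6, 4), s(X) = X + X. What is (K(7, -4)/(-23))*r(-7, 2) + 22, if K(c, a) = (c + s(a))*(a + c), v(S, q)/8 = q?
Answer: 608/23 ≈ 26.435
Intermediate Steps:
v(S, q) = 8*q
s(X) = 2*X
K(c, a) = (a + c)*(c + 2*a) (K(c, a) = (c + 2*a)*(a + c) = (a + c)*(c + 2*a))
r(h, J) = 32 + J (r(h, J) = J + 8*4 = J + 32 = 32 + J)
(K(7, -4)/(-23))*r(-7, 2) + 22 = ((7² + 2*(-4)² + 3*(-4)*7)/(-23))*(32 + 2) + 22 = ((49 + 2*16 - 84)*(-1/23))*34 + 22 = ((49 + 32 - 84)*(-1/23))*34 + 22 = -3*(-1/23)*34 + 22 = (3/23)*34 + 22 = 102/23 + 22 = 608/23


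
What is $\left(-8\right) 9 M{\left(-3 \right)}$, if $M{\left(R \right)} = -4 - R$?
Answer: $72$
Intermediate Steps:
$\left(-8\right) 9 M{\left(-3 \right)} = \left(-8\right) 9 \left(-4 - -3\right) = - 72 \left(-4 + 3\right) = \left(-72\right) \left(-1\right) = 72$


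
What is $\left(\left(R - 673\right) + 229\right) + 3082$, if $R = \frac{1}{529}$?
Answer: $\frac{1395503}{529} \approx 2638.0$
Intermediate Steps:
$R = \frac{1}{529} \approx 0.0018904$
$\left(\left(R - 673\right) + 229\right) + 3082 = \left(\left(\frac{1}{529} - 673\right) + 229\right) + 3082 = \left(- \frac{356016}{529} + 229\right) + 3082 = - \frac{234875}{529} + 3082 = \frac{1395503}{529}$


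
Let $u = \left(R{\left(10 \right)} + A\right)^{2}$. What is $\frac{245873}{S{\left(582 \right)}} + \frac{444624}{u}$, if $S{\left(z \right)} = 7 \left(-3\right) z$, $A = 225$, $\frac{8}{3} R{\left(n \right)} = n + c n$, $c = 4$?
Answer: $- \frac{16309545353}{1290948750} \approx -12.634$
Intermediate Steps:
$R{\left(n \right)} = \frac{15 n}{8}$ ($R{\left(n \right)} = \frac{3 \left(n + 4 n\right)}{8} = \frac{3 \cdot 5 n}{8} = \frac{15 n}{8}$)
$S{\left(z \right)} = - 21 z$
$u = \frac{950625}{16}$ ($u = \left(\frac{15}{8} \cdot 10 + 225\right)^{2} = \left(\frac{75}{4} + 225\right)^{2} = \left(\frac{975}{4}\right)^{2} = \frac{950625}{16} \approx 59414.0$)
$\frac{245873}{S{\left(582 \right)}} + \frac{444624}{u} = \frac{245873}{\left(-21\right) 582} + \frac{444624}{\frac{950625}{16}} = \frac{245873}{-12222} + 444624 \cdot \frac{16}{950625} = 245873 \left(- \frac{1}{12222}\right) + \frac{2371328}{316875} = - \frac{245873}{12222} + \frac{2371328}{316875} = - \frac{16309545353}{1290948750}$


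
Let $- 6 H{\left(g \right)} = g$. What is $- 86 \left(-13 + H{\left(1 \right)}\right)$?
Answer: $\frac{3397}{3} \approx 1132.3$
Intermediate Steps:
$H{\left(g \right)} = - \frac{g}{6}$
$- 86 \left(-13 + H{\left(1 \right)}\right) = - 86 \left(-13 - \frac{1}{6}\right) = \left(-86\right) \left(- \frac{79}{6}\right) = \frac{3397}{3}$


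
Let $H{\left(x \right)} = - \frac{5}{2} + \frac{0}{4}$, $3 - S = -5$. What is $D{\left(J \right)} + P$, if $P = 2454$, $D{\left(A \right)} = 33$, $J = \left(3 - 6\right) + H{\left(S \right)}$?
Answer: $2487$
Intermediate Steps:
$S = 8$ ($S = 3 - -5 = 3 + 5 = 8$)
$H{\left(x \right)} = - \frac{5}{2}$ ($H{\left(x \right)} = \left(-5\right) \frac{1}{2} + 0 \cdot \frac{1}{4} = - \frac{5}{2} + 0 = - \frac{5}{2}$)
$J = - \frac{11}{2}$ ($J = \left(3 - 6\right) - \frac{5}{2} = -3 - \frac{5}{2} = - \frac{11}{2} \approx -5.5$)
$D{\left(J \right)} + P = 33 + 2454 = 2487$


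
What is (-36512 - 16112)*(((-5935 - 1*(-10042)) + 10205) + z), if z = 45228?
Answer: -3133232960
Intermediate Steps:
(-36512 - 16112)*(((-5935 - 1*(-10042)) + 10205) + z) = (-36512 - 16112)*(((-5935 - 1*(-10042)) + 10205) + 45228) = -52624*(((-5935 + 10042) + 10205) + 45228) = -52624*((4107 + 10205) + 45228) = -52624*(14312 + 45228) = -52624*59540 = -3133232960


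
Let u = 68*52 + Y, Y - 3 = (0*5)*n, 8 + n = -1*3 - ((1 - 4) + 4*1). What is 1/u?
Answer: 1/3539 ≈ 0.00028257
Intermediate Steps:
n = -12 (n = -8 + (-1*3 - ((1 - 4) + 4*1)) = -8 + (-3 - (-3 + 4)) = -8 + (-3 - 1*1) = -8 + (-3 - 1) = -8 - 4 = -12)
Y = 3 (Y = 3 + (0*5)*(-12) = 3 + 0*(-12) = 3 + 0 = 3)
u = 3539 (u = 68*52 + 3 = 3536 + 3 = 3539)
1/u = 1/3539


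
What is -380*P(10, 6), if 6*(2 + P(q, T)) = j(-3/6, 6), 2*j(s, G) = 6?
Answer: 570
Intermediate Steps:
j(s, G) = 3 (j(s, G) = (1/2)*6 = 3)
P(q, T) = -3/2 (P(q, T) = -2 + (1/6)*3 = -2 + 1/2 = -3/2)
-380*P(10, 6) = -380*(-3/2) = 570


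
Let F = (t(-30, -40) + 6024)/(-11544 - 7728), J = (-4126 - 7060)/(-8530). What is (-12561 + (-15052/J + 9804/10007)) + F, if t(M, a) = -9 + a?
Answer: -25928706865294753/1078637478072 ≈ -24038.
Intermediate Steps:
J = 5593/4265 (J = -11186*(-1/8530) = 5593/4265 ≈ 1.3114)
F = -5975/19272 (F = ((-9 - 40) + 6024)/(-11544 - 7728) = (-49 + 6024)/(-19272) = 5975*(-1/19272) = -5975/19272 ≈ -0.31004)
(-12561 + (-15052/J + 9804/10007)) + F = (-12561 + (-15052/5593/4265 + 9804/10007)) - 5975/19272 = (-12561 + (-15052*4265/5593 + 9804*(1/10007))) - 5975/19272 = (-12561 + (-64196780/5593 + 9804/10007)) - 5975/19272 = (-12561 - 642362343688/55969151) - 5975/19272 = -1345390849399/55969151 - 5975/19272 = -25928706865294753/1078637478072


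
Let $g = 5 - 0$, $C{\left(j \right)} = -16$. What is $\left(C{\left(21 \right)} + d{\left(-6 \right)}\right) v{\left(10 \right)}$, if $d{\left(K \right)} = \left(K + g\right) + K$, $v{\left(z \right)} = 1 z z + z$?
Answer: $-2530$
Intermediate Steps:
$g = 5$ ($g = 5 + 0 = 5$)
$v{\left(z \right)} = z + z^{2}$ ($v{\left(z \right)} = z z + z = z^{2} + z = z + z^{2}$)
$d{\left(K \right)} = 5 + 2 K$ ($d{\left(K \right)} = \left(K + 5\right) + K = \left(5 + K\right) + K = 5 + 2 K$)
$\left(C{\left(21 \right)} + d{\left(-6 \right)}\right) v{\left(10 \right)} = \left(-16 + \left(5 + 2 \left(-6\right)\right)\right) 10 \left(1 + 10\right) = \left(-16 + \left(5 - 12\right)\right) 10 \cdot 11 = \left(-16 - 7\right) 110 = \left(-23\right) 110 = -2530$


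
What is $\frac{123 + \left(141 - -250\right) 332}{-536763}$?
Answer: $- \frac{129935}{536763} \approx -0.24207$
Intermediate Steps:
$\frac{123 + \left(141 - -250\right) 332}{-536763} = \left(123 + \left(141 + 250\right) 332\right) \left(- \frac{1}{536763}\right) = \left(123 + 391 \cdot 332\right) \left(- \frac{1}{536763}\right) = \left(123 + 129812\right) \left(- \frac{1}{536763}\right) = 129935 \left(- \frac{1}{536763}\right) = - \frac{129935}{536763}$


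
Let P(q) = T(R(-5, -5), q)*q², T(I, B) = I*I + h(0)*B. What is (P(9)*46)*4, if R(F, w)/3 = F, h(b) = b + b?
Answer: 3353400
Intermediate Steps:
h(b) = 2*b
R(F, w) = 3*F
T(I, B) = I² (T(I, B) = I*I + (2*0)*B = I² + 0*B = I² + 0 = I²)
P(q) = 225*q² (P(q) = (3*(-5))²*q² = (-15)²*q² = 225*q²)
(P(9)*46)*4 = ((225*9²)*46)*4 = ((225*81)*46)*4 = (18225*46)*4 = 838350*4 = 3353400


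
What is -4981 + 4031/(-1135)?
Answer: -5657466/1135 ≈ -4984.6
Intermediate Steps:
-4981 + 4031/(-1135) = -4981 + 4031*(-1/1135) = -4981 - 4031/1135 = -5657466/1135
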